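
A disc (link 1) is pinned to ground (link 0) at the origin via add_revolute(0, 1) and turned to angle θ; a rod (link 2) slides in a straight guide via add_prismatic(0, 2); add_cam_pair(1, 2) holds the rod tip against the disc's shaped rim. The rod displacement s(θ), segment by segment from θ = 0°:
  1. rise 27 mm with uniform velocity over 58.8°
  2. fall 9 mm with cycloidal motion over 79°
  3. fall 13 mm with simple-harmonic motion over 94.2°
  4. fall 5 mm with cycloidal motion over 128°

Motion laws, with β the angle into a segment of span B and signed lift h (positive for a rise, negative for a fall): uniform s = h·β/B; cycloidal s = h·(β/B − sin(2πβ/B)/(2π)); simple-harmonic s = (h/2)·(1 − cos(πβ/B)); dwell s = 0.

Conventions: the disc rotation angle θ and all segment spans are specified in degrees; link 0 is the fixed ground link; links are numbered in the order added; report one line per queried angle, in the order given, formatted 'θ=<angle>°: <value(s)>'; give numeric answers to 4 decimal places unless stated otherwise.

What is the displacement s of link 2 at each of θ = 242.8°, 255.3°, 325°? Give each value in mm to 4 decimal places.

segment 1 (0° to 58.8°, uniform, h = 27) is passed completely: s = 0.0000 + (27) = 27.0000
segment 2 (58.8° to 137.8°, cycloidal, h = -9) is passed completely: s = 27.0000 + (-9) = 18.0000
segment 3 (137.8° to 232°, simple-harmonic, h = -13) is passed completely: s = 18.0000 + (-13) = 5.0000
θ = 242.8° falls in segment 4 (232° to 360°, cycloidal, h = -5): β = 242.8 − 232 = 10.8°, B = 128°; Δs = -5·(0.0844 − sin(2π·0.0844)/(2π)) = -0.0195; s = 5.0000 − 0.0195 = 4.9805
θ = 255.3° falls in segment 4 (232° to 360°, cycloidal, h = -5): β = 255.3 − 232 = 23.3°, B = 128°; Δs = -5·(0.1820 − sin(2π·0.1820)/(2π)) = -0.1859; s = 5.0000 − 0.1859 = 4.8141
θ = 325° falls in segment 4 (232° to 360°, cycloidal, h = -5): β = 325 − 232 = 93°, B = 128°; Δs = -5·(0.7266 − sin(2π·0.7266)/(2π)) = -4.4200; s = 5.0000 − 4.4200 = 0.5800

θ=242.8°: 4.9805
θ=255.3°: 4.8141
θ=325°: 0.5800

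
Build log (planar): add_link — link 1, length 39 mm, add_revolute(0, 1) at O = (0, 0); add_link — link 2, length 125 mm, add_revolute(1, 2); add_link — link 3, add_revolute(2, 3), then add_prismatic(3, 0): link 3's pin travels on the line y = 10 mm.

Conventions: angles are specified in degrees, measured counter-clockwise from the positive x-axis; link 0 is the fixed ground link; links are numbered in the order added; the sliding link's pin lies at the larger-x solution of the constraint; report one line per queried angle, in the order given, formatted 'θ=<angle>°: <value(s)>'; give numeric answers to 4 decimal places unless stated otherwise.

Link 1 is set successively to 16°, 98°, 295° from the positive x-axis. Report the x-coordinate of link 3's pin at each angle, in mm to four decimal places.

geometry: r = 39 mm, L = 125 mm, e = 10 mm
θ=16°: crank pin P = (r cos θ, r sin θ) = (37.489206, 10.749857)
θ=16°: h = r sin θ − e = 10.749857 − 10 = 0.749857
θ=16°: x = r cos θ + √(L² − h²) = 37.489206 + 124.997751 = 162.486957
θ=98°: crank pin P = (r cos θ, r sin θ) = (-5.427751, 38.620455)
θ=98°: h = r sin θ − e = 38.620455 − 10 = 28.620455
θ=98°: x = r cos θ + √(L² − h²) = -5.427751 + 121.679372 = 116.251621
θ=295°: crank pin P = (r cos θ, r sin θ) = (16.482112, -35.346004)
θ=295°: h = r sin θ − e = -35.346004 − 10 = -45.346004
θ=295°: x = r cos θ + √(L² − h²) = 16.482112 + 116.484934 = 132.967047

θ=16°: 162.4870
θ=98°: 116.2516
θ=295°: 132.9670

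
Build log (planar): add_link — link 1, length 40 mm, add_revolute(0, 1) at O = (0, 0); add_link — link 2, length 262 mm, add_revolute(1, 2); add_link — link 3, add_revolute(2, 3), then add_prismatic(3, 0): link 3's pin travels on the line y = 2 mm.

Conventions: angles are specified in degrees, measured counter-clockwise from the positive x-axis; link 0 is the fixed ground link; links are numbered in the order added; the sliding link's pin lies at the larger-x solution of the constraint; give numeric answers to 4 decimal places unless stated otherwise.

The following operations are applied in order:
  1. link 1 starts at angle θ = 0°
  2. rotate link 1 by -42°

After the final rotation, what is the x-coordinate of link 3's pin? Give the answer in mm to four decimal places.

geometry: r = 40 mm, L = 262 mm, e = 2 mm; θ starts at 0°
rotate link 1 by -42°: θ ← 0° -42° = -42°
crank pin P = (r cos θ, r sin θ) = (29.725793, -26.765224)
h = r sin θ − e = -26.765224 − 2 = -28.765224
x = r cos θ + √(L² − h²) = 29.725793 + 260.416132 = 290.141925

290.1419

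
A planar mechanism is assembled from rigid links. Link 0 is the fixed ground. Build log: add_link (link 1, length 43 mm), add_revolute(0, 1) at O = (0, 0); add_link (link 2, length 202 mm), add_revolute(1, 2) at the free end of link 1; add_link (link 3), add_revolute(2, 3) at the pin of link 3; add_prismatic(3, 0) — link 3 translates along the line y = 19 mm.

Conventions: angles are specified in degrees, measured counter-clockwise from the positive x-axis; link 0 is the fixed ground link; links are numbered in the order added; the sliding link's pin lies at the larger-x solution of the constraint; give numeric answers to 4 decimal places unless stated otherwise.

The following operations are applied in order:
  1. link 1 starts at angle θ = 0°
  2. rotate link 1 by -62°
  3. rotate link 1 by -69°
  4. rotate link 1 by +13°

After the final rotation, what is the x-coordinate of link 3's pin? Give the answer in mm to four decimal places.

geometry: r = 43 mm, L = 202 mm, e = 19 mm; θ starts at 0°
rotate link 1 by -62°: θ ← 0° -62° = -62°
rotate link 1 by -69°: θ ← -62° -69° = -131°
rotate link 1 by +13°: θ ← -131° +13° = -118°
crank pin P = (r cos θ, r sin θ) = (-20.187277, -37.966746)
h = r sin θ − e = -37.966746 − 19 = -56.966746
x = r cos θ + √(L² − h²) = -20.187277 + 193.800902 = 173.613625

173.6136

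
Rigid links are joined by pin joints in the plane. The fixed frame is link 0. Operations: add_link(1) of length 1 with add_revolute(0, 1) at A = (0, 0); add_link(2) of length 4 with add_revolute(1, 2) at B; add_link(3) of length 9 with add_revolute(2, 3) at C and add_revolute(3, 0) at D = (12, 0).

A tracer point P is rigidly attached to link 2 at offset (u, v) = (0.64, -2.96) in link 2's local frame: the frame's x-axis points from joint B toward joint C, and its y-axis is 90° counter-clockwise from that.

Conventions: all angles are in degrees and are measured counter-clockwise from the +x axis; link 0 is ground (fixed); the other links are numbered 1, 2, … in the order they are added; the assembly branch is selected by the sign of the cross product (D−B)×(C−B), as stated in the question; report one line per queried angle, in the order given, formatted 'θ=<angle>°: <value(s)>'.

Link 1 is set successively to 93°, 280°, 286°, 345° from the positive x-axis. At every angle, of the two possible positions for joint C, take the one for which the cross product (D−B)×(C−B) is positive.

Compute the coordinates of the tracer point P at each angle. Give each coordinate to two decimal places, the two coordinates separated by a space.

A=(0,0), D=(12.00,0)
θ=93°: B = A + 1.00·(cos93°, sin93°) = (-0.0523, 0.9986)
θ=93°: |BD| = 12.0936
θ=93°: circle(B,4.00) ∩ circle(D,9.00): a=3.3595, h=2.1712
θ=93°:   candidates: C₊=(3.4749,2.8850) cross=26.258; C₋=(3.1164,-1.4426) cross=-26.258
θ=93°:   branch + wants cross > 0 → take C=(3.4749,2.8850) (cross=26.258)
θ=93°: ex = (C−B)/|BC| = (0.8818,0.4716); ey = (-0.4716,0.8818)
θ=93°: P = B + 0.64·ex + -2.96·ey = (1.9079,-1.3097)
θ=280°: B = A + 1.00·(cos280°, sin280°) = (0.1736, -0.9848)
θ=280°: |BD| = 11.8673
θ=280°: circle(B,4.00) ∩ circle(D,9.00): a=3.1950, h=2.4066
θ=280°:   candidates: C₊=(3.1579,1.6787) cross=28.560; C₋=(3.5574,-3.1180) cross=-28.560
θ=280°:   branch + wants cross > 0 → take C=(3.1579,1.6787) (cross=28.560)
θ=280°: ex = (C−B)/|BC| = (0.7461,0.6659); ey = (-0.6659,0.7461)
θ=280°: P = B + 0.64·ex + -2.96·ey = (2.6221,-2.7670)
θ=286°: B = A + 1.00·(cos286°, sin286°) = (0.2756, -0.9613)
θ=286°: |BD| = 11.7637
θ=286°: circle(B,4.00) ∩ circle(D,9.00): a=3.1191, h=2.5042
θ=286°:   candidates: C₊=(3.1797,1.7895) cross=29.459; C₋=(3.5890,-3.2022) cross=-29.459
θ=286°:   branch + wants cross > 0 → take C=(3.1797,1.7895) (cross=29.459)
θ=286°: ex = (C−B)/|BC| = (0.7260,0.6877); ey = (-0.6877,0.7260)
θ=286°: P = B + 0.64·ex + -2.96·ey = (2.7758,-2.6701)
θ=345°: B = A + 1.00·(cos345°, sin345°) = (0.9659, -0.2588)
θ=345°: |BD| = 11.0371
θ=345°: circle(B,4.00) ∩ circle(D,9.00): a=2.5739, h=3.0618
θ=345°:   candidates: C₊=(3.4674,2.8625) cross=33.794; C₋=(3.6110,-3.2595) cross=-33.794
θ=345°:   branch + wants cross > 0 → take C=(3.4674,2.8625) (cross=33.794)
θ=345°: ex = (C−B)/|BC| = (0.6254,0.7803); ey = (-0.7803,0.6254)
θ=345°: P = B + 0.64·ex + -2.96·ey = (3.6760,-1.6105)

θ=93°: 1.91 -1.31
θ=280°: 2.62 -2.77
θ=286°: 2.78 -2.67
θ=345°: 3.68 -1.61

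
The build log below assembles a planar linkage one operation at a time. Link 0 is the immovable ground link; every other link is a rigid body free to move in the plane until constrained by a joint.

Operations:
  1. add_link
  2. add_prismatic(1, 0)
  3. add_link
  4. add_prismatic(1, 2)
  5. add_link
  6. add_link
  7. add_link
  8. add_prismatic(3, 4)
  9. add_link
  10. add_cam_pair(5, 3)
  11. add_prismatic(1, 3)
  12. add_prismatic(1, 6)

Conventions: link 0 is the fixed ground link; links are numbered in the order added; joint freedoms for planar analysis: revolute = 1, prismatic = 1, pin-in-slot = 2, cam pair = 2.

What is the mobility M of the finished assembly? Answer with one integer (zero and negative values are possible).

link 0 = ground. State L|J1|J2 = 1|0|0
+link1  2|0|0
P(1,0) f=1→J1  2|1|0
+link2  3|1|0
P(1,2) f=1→J1  3|2|0
+link3  4|2|0
+link4  5|2|0
+link5  6|2|0
P(3,4) f=1→J1  6|3|0
+link6  7|3|0
C(5,3) f=2→J2  7|3|1
P(1,3) f=1→J1  7|4|1
P(1,6) f=1→J1  7|5|1
M = 3(7−1)−2·5−1 = 18−10−1 = 7

M = 7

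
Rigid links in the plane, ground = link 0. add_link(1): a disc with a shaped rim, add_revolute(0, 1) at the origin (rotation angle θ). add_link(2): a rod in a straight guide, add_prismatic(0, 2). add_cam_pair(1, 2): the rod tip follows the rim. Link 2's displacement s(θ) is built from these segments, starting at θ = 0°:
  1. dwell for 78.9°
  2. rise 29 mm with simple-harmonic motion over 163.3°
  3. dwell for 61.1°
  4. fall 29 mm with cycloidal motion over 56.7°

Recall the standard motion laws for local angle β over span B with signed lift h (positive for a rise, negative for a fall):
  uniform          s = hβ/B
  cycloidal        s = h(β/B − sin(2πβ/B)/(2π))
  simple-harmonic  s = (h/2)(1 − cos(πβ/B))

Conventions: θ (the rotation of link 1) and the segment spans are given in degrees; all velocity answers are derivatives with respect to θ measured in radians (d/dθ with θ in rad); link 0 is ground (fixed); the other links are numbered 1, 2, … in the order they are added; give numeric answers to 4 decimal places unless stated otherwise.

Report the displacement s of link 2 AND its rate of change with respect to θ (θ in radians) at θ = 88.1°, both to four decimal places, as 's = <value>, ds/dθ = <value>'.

segment 1 (0° to 78.9°, dwell): s unchanged at 0.0000
θ = 88.1° falls in segment 2 (78.9° to 242.2°, simple-harmonic, h = 29): β = 88.1 − 78.9 = 9.2°, B = 163.3°; Δs = 29/2·(1 − cos(π·0.0563)) = 0.2265; s = 0.0000 + 0.2265 = 0.2265
velocity in seg [78.9°–242.2°] (simple-harmonic), θ in radians: β = 9.2° = 0.1606 rad, B = 163.3° = 2.8501 rad; ds/dθ = (πh/(2B)) sin(πβ/B) = (π·29/(2·2.8501)) sin(π·0.0563) = 2.814077 mm/rad

s = 0.2265, ds/dθ = 2.8141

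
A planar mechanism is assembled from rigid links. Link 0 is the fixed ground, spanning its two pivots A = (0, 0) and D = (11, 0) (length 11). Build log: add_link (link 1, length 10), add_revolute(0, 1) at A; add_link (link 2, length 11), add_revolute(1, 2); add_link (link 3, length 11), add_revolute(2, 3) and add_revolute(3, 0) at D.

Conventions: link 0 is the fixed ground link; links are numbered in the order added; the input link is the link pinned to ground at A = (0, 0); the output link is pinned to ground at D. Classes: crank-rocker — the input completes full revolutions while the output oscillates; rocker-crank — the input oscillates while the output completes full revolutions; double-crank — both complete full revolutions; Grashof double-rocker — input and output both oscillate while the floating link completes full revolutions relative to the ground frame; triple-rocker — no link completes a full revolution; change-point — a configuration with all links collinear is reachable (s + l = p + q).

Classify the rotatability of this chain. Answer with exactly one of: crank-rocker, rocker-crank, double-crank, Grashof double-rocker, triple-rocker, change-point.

lengths: ground=11, input=10, coupler=11, output=11
sorted: s=10 (shortest), l=11 (longest), p+q=22
s + l = 21 vs p + q = 22
s + l < p + q (Grashof) with shortest = input link → crank-rocker

crank-rocker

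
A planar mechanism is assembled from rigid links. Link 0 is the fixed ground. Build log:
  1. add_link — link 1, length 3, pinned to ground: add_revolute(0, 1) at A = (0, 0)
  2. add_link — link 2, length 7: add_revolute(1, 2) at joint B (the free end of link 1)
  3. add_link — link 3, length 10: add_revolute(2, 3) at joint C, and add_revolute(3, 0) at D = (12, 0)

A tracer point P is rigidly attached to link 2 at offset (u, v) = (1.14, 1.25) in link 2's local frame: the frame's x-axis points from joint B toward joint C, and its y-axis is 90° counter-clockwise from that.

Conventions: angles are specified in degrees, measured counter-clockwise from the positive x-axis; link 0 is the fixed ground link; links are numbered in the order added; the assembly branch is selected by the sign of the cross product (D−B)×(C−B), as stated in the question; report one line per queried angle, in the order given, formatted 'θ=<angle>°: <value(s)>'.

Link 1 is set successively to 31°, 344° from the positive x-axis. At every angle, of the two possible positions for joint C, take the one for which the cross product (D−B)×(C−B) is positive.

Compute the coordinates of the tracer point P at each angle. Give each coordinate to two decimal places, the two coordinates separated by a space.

A=(0,0), D=(12.00,0)
θ=31°: B = A + 3.00·(cos31°, sin31°) = (2.5715, 1.5451)
θ=31°: |BD| = 9.5543
θ=31°: circle(B,7.00) ∩ circle(D,10.00): a=2.1082, h=6.6750
θ=31°:   candidates: C₊=(5.7314,7.7913) cross=63.775; C₋=(3.5724,-5.3830) cross=-63.775
θ=31°:   branch + wants cross > 0 → take C=(5.7314,7.7913) (cross=63.775)
θ=31°: ex = (C−B)/|BC| = (0.4514,0.8923); ey = (-0.8923,0.4514)
θ=31°: P = B + 1.14·ex + 1.25·ey = (1.9707,3.1266)
θ=344°: B = A + 3.00·(cos344°, sin344°) = (2.8838, -0.8269)
θ=344°: |BD| = 9.1536
θ=344°: circle(B,7.00) ∩ circle(D,10.00): a=1.7910, h=6.7670
θ=344°:   candidates: C₊=(4.0562,6.0742) cross=61.943; C₋=(5.2788,-7.4044) cross=-61.943
θ=344°:   branch + wants cross > 0 → take C=(4.0562,6.0742) (cross=61.943)
θ=344°: ex = (C−B)/|BC| = (0.1675,0.9859); ey = (-0.9859,0.1675)
θ=344°: P = B + 1.14·ex + 1.25·ey = (1.8424,0.5063)

θ=31°: 1.97 3.13
θ=344°: 1.84 0.51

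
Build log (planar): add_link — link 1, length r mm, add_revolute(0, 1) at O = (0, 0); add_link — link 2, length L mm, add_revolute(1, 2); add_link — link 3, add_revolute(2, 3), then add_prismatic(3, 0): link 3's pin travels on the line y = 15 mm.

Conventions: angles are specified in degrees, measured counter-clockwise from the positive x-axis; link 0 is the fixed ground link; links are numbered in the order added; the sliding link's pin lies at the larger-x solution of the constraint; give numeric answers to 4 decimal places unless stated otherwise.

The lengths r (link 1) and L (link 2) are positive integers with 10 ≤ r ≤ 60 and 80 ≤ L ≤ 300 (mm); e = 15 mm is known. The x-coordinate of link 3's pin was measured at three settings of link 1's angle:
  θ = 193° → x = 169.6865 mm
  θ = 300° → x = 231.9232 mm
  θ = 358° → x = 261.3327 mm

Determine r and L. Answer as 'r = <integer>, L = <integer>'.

constraint per measurement: (x − r cos θ)² + (r sin θ − e)² = L²
subtracting the θ₁ and θ₂ equations cancels the r² and L² terms:
r = (x₁² − x₂²) / (2[(x₁cos θ₁ + e sin θ₁) − (x₂cos θ₂ + e sin θ₂)]) = 46.0001 → r = 46
L² = (x₁ − r cos θ₁)² + (r sin θ₁ − e)² = 46655.9858 → L = 216.0000 → L = 216
check at θ₃=358°: x = 261.3327 (printed 261.3327) ✓

r = 46, L = 216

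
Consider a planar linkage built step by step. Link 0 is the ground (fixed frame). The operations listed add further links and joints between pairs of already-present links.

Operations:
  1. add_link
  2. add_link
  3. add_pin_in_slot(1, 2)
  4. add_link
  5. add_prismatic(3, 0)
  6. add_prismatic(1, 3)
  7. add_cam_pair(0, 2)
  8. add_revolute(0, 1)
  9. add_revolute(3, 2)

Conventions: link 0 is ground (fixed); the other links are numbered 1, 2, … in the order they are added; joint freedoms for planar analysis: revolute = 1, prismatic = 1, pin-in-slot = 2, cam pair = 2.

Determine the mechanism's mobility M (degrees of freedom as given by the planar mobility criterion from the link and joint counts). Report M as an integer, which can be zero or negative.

L=1 J1=0 J2=0
add link → L=2 J1=0 J2=0
add link → L=3 J1=0 J2=0
PS@1,2 dof=2 J2 → L=3 J1=0 J2=1
add link → L=4 J1=0 J2=1
P@3,0 dof=1 J1 → L=4 J1=1 J2=1
P@1,3 dof=1 J1 → L=4 J1=2 J2=1
C@0,2 dof=2 J2 → L=4 J1=2 J2=2
R@0,1 dof=1 J1 → L=4 J1=3 J2=2
R@3,2 dof=1 J1 → L=4 J1=4 J2=2
M=3(L−1)−2J1−J2=3·3−2·4−2=-1

M = -1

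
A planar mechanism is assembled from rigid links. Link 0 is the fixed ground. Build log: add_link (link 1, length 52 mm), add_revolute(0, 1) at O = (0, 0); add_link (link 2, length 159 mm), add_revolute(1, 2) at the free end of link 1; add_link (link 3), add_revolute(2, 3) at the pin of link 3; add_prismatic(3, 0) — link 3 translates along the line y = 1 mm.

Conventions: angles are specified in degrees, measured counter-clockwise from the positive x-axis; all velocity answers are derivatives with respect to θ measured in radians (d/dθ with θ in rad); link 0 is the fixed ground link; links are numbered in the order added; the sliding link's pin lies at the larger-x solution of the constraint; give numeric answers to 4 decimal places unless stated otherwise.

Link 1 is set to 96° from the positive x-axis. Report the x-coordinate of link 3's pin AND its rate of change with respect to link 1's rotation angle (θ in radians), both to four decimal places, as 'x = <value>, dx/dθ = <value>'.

geometry: r = 52 mm, L = 159 mm, e = 1 mm
crank pin P = (r cos θ, r sin θ) = (-5.435480, 51.715139)
h = r sin θ − e = 51.715139 − 1 = 50.715139
x = r cos θ + √(L² − h²) = -5.435480 + 150.694972 = 145.259492
dx/dθ = −r sin θ − h·r cos θ/√(L² − h²) (θ in radians; h = 50.715139) = -49.885873

x = 145.2595, dx/dθ = -49.8859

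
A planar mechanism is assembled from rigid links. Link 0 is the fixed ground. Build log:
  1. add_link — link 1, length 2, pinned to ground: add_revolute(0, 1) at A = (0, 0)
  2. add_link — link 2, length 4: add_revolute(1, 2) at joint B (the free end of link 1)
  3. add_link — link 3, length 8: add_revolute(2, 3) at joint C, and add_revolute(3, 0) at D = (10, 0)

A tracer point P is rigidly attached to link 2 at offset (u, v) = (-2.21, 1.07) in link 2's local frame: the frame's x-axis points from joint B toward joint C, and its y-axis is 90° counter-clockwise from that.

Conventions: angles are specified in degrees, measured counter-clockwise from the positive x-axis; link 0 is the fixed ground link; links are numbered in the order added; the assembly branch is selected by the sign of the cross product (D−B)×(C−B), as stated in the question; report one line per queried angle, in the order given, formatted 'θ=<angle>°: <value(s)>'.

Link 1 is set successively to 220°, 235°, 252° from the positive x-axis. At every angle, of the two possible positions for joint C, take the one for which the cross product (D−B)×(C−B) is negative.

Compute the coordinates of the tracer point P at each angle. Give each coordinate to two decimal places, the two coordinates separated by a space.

A=(0,0), D=(10.00,0)
θ=220°: B = A + 2.00·(cos220°, sin220°) = (-1.5321, -1.2856)
θ=220°: |BD| = 11.6035
θ=220°: circle(B,4.00) ∩ circle(D,8.00): a=3.7334, h=1.4358
θ=220°:   candidates: C₊=(2.0193,0.5550) cross=16.660; C₋=(2.3374,-2.2989) cross=-16.660
θ=220°:   branch - wants cross < 0 → take C=(2.3374,-2.2989) (cross=-16.660)
θ=220°: ex = (C−B)/|BC| = (0.9674,-0.2533); ey = (0.2533,0.9674)
θ=220°: P = B + -2.21·ex + 1.07·ey = (-3.3989,0.3094)
θ=235°: B = A + 2.00·(cos235°, sin235°) = (-1.1472, -1.6383)
θ=235°: |BD| = 11.2669
θ=235°: circle(B,4.00) ∩ circle(D,8.00): a=3.5033, h=1.9305
θ=235°:   candidates: C₊=(2.0382,0.7811) cross=21.751; C₋=(2.5996,-3.0389) cross=-21.751
θ=235°:   branch - wants cross < 0 → take C=(2.5996,-3.0389) (cross=-21.751)
θ=235°: ex = (C−B)/|BC| = (0.9367,-0.3501); ey = (0.3501,0.9367)
θ=235°: P = B + -2.21·ex + 1.07·ey = (-2.8426,0.1378)
θ=252°: B = A + 2.00·(cos252°, sin252°) = (-0.6180, -1.9021)
θ=252°: |BD| = 10.7871
θ=252°: circle(B,4.00) ∩ circle(D,8.00): a=3.1686, h=2.4413
θ=252°:   candidates: C₊=(2.0705,1.0596) cross=26.334; C₋=(2.9314,-3.7464) cross=-26.334
θ=252°:   branch - wants cross < 0 → take C=(2.9314,-3.7464) (cross=-26.334)
θ=252°: ex = (C−B)/|BC| = (0.8874,-0.4611); ey = (0.4611,0.8874)
θ=252°: P = B + -2.21·ex + 1.07·ey = (-2.0858,0.0663)

θ=220°: -3.40 0.31
θ=235°: -2.84 0.14
θ=252°: -2.09 0.07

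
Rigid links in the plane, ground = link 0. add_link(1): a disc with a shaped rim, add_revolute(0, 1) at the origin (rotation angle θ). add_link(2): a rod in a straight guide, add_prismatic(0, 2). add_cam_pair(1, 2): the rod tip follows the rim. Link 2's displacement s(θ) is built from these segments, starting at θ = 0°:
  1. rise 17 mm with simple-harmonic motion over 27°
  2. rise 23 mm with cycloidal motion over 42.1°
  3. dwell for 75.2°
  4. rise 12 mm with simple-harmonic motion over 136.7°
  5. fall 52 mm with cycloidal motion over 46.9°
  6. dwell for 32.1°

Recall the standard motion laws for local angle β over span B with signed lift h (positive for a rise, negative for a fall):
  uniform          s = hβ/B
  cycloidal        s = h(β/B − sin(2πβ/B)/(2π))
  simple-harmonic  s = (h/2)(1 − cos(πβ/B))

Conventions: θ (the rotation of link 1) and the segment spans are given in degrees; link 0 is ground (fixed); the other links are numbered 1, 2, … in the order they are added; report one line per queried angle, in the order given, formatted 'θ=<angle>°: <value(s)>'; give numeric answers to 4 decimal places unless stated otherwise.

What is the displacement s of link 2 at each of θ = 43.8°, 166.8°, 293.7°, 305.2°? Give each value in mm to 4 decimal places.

segment 1 (0° to 27°, simple-harmonic, h = 17) is passed completely: s = 0.0000 + (17) = 17.0000
θ = 43.8° falls in segment 2 (27° to 69.1°, cycloidal, h = 23): β = 43.8 − 27 = 16.8°, B = 42.1°; Δs = 23·(0.3990 − sin(2π·0.3990)/(2π)) = 7.0089; s = 17.0000 + 7.0089 = 24.0089
segment 2 (27° to 69.1°, cycloidal, h = 23) is passed completely: s = 17.0000 + (23) = 40.0000
segment 3 (69.1° to 144.3°, dwell): s unchanged at 40.0000
θ = 166.8° falls in segment 4 (144.3° to 281°, simple-harmonic, h = 12): β = 166.8 − 144.3 = 22.5°, B = 136.7°; Δs = 12/2·(1 − cos(π·0.1646)) = 0.7844; s = 40.0000 + 0.7844 = 40.7844
segment 4 (144.3° to 281°, simple-harmonic, h = 12) is passed completely: s = 40.0000 + (12) = 52.0000
θ = 293.7° falls in segment 5 (281° to 327.9°, cycloidal, h = -52): β = 293.7 − 281 = 12.7°, B = 46.9°; Δs = -52·(0.2708 − sin(2π·0.2708)/(2π)) = -5.8755; s = 52.0000 − 5.8755 = 46.1245
θ = 305.2° falls in segment 5 (281° to 327.9°, cycloidal, h = -52): β = 305.2 − 281 = 24.2°, B = 46.9°; Δs = -52·(0.5160 − sin(2π·0.5160)/(2π)) = -27.6617; s = 52.0000 − 27.6617 = 24.3383

θ=43.8°: 24.0089
θ=166.8°: 40.7844
θ=293.7°: 46.1245
θ=305.2°: 24.3383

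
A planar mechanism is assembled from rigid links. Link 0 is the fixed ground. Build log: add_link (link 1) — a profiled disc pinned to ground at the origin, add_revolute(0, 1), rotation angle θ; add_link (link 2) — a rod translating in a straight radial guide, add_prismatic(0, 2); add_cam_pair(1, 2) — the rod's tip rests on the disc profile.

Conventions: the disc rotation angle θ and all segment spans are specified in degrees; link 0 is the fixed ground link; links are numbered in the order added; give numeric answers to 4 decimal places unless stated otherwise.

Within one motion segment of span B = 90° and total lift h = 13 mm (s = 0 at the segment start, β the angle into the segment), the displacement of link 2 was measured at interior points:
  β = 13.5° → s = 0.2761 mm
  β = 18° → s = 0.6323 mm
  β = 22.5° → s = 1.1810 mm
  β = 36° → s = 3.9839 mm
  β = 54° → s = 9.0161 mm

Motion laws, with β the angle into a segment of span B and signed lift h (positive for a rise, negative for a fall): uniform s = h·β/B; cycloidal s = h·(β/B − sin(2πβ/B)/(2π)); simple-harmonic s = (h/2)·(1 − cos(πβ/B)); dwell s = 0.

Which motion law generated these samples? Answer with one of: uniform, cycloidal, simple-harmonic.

candidates at β/B = r: uniform s = h·r (linear in β); cycloidal s = h·(r − sin(2πr)/(2π)); simple-harmonic s = (h/2)(1 − cos(πr))
β=13.5°: printed 0.2761 | uniform 1.9500, cycloidal 0.2761, simple-harmonic 0.7085
β=18°: printed 0.6323 | uniform 2.6000, cycloidal 0.6323, simple-harmonic 1.2414
β=22.5°: printed 1.1810 | uniform 3.2500, cycloidal 1.1810, simple-harmonic 1.9038
β=36°: printed 3.9839 | uniform 5.2000, cycloidal 3.9839, simple-harmonic 4.4914
β=54°: printed 9.0161 | uniform 7.8000, cycloidal 9.0161, simple-harmonic 8.5086
only one law matches every sample → cycloidal

cycloidal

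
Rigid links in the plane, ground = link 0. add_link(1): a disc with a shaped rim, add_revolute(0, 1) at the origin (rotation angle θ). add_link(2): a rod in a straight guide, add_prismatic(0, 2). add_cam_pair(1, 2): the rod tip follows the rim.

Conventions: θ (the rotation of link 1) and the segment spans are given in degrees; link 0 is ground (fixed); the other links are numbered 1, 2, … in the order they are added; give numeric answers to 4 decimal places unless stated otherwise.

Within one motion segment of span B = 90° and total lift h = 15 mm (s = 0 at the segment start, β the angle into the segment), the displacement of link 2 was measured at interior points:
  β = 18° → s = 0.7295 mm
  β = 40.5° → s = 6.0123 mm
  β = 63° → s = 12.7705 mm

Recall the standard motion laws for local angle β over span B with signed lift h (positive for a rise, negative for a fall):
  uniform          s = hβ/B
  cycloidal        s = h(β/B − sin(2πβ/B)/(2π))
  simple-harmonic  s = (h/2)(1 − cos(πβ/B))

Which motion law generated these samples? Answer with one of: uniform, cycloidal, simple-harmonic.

candidates at β/B = r: uniform s = h·r (linear in β); cycloidal s = h·(r − sin(2πr)/(2π)); simple-harmonic s = (h/2)(1 − cos(πr))
β=18°: printed 0.7295 | uniform 3.0000, cycloidal 0.7295, simple-harmonic 1.4324
β=40.5°: printed 6.0123 | uniform 6.7500, cycloidal 6.0123, simple-harmonic 6.3267
β=63°: printed 12.7705 | uniform 10.5000, cycloidal 12.7705, simple-harmonic 11.9084
only one law matches every sample → cycloidal

cycloidal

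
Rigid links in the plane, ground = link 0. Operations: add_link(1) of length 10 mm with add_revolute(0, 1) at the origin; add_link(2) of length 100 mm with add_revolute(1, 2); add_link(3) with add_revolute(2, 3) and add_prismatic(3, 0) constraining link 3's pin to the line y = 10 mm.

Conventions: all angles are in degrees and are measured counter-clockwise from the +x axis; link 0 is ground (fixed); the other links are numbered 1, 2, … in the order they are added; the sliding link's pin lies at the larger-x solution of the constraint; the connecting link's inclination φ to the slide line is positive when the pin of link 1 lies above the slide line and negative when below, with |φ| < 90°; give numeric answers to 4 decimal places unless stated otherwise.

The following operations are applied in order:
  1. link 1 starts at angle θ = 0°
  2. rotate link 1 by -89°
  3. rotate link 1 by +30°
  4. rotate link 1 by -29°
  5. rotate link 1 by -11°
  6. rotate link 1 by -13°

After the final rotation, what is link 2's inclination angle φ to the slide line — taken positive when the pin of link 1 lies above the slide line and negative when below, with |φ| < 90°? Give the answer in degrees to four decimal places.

geometry: r = 10 mm, L = 100 mm, e = 10 mm; θ starts at 0°
rotate link 1 by -89°: θ ← 0° -89° = -89°
rotate link 1 by +30°: θ ← -89° +30° = -59°
rotate link 1 by -29°: θ ← -59° -29° = -88°
rotate link 1 by -11°: θ ← -88° -11° = -99°
rotate link 1 by -13°: θ ← -99° -13° = -112°
h = r sin θ − e = -9.271839 − 10 = -19.271839
sin φ = h / L = -19.271839 / 100 = -0.19271839
φ = arcsin(-0.19271839) = -11.111469°

-11.1115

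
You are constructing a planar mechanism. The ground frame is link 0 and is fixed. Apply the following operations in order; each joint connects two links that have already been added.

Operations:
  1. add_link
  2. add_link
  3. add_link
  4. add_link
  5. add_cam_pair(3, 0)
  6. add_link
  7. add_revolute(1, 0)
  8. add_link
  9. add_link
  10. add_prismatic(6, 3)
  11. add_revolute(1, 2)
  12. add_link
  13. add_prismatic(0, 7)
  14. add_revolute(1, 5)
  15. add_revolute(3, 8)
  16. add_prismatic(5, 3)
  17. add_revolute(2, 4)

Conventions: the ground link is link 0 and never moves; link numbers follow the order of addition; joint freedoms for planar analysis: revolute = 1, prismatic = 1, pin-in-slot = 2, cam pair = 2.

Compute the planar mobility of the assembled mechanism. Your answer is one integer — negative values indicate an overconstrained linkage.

L=1 J1=0 J2=0
add link → L=2 J1=0 J2=0
add link → L=3 J1=0 J2=0
add link → L=4 J1=0 J2=0
add link → L=5 J1=0 J2=0
C@3,0 dof=2 J2 → L=5 J1=0 J2=1
add link → L=6 J1=0 J2=1
R@1,0 dof=1 J1 → L=6 J1=1 J2=1
add link → L=7 J1=1 J2=1
add link → L=8 J1=1 J2=1
P@6,3 dof=1 J1 → L=8 J1=2 J2=1
R@1,2 dof=1 J1 → L=8 J1=3 J2=1
add link → L=9 J1=3 J2=1
P@0,7 dof=1 J1 → L=9 J1=4 J2=1
R@1,5 dof=1 J1 → L=9 J1=5 J2=1
R@3,8 dof=1 J1 → L=9 J1=6 J2=1
P@5,3 dof=1 J1 → L=9 J1=7 J2=1
R@2,4 dof=1 J1 → L=9 J1=8 J2=1
M=3(L−1)−2J1−J2=3·8−2·8−1=7

M = 7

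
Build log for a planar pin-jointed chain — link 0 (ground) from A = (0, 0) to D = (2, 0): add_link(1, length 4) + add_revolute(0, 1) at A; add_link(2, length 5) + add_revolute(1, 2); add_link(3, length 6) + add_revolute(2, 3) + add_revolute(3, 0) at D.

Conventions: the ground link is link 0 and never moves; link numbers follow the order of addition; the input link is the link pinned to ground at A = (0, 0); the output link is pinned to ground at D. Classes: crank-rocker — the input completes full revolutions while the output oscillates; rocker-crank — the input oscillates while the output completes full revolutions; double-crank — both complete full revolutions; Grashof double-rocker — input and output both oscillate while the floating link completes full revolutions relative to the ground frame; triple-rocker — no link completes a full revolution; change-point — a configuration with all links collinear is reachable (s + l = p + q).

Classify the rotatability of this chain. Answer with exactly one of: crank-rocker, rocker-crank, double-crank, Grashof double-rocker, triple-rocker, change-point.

lengths: ground=2, input=4, coupler=5, output=6
sorted: s=2 (shortest), l=6 (longest), p+q=9
s + l = 8 vs p + q = 9
s + l < p + q (Grashof) with shortest = ground link → double-crank

double-crank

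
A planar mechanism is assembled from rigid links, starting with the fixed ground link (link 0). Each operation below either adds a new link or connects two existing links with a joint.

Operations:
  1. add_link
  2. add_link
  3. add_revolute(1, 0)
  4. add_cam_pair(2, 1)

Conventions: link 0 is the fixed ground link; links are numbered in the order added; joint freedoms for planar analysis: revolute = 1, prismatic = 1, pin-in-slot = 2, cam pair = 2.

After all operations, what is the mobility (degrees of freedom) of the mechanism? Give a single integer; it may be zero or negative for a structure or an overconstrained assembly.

L=1 J1=0 J2=0
add link → L=2 J1=0 J2=0
add link → L=3 J1=0 J2=0
R@1,0 dof=1 J1 → L=3 J1=1 J2=0
C@2,1 dof=2 J2 → L=3 J1=1 J2=1
M=3(L−1)−2J1−J2=3·2−2·1−1=3

M = 3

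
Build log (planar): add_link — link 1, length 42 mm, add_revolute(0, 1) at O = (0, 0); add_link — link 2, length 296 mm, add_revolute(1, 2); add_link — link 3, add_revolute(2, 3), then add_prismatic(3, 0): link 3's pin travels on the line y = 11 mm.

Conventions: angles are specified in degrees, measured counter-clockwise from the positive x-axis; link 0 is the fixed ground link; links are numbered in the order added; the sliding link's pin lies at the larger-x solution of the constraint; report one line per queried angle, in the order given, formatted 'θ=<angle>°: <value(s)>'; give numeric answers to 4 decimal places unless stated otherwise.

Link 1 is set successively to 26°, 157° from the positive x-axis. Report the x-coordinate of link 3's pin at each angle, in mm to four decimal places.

geometry: r = 42 mm, L = 296 mm, e = 11 mm
θ=26°: crank pin P = (r cos θ, r sin θ) = (37.749350, 18.411588)
θ=26°: h = r sin θ − e = 18.411588 − 11 = 7.411588
θ=26°: x = r cos θ + √(L² − h²) = 37.749350 + 295.907196 = 333.656545
θ=157°: crank pin P = (r cos θ, r sin θ) = (-38.661204, 16.410707)
θ=157°: h = r sin θ − e = 16.410707 − 11 = 5.410707
θ=157°: x = r cos θ + √(L² − h²) = -38.661204 + 295.950544 = 257.289340

θ=26°: 333.6565
θ=157°: 257.2893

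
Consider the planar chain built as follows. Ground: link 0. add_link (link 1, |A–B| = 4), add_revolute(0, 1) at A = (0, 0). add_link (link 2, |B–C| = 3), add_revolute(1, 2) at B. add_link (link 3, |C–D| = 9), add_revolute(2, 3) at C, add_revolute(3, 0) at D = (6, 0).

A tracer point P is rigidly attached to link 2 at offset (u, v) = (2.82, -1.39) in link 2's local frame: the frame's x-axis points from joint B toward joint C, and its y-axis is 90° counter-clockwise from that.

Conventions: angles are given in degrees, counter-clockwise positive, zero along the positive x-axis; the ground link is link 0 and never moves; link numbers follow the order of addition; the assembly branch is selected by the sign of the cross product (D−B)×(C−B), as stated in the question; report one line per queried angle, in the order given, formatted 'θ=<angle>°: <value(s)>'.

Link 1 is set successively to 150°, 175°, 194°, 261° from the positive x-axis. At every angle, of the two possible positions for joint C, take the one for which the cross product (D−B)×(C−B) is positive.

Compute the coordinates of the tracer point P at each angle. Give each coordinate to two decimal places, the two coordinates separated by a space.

A=(0,0), D=(6.00,0)
θ=150°: B = A + 4.00·(cos150°, sin150°) = (-3.4641, 2.0000)
θ=150°: |BD| = 9.6731
θ=150°: circle(B,3.00) ∩ circle(D,9.00): a=1.1149, h=2.7851
θ=150°:   candidates: C₊=(-1.7974,4.4944) cross=26.941; C₋=(-2.9491,-0.9555) cross=-26.941
θ=150°:   branch + wants cross > 0 → take C=(-1.7974,4.4944) (cross=26.941)
θ=150°: ex = (C−B)/|BC| = (0.5556,0.8315); ey = (-0.8315,0.5556)
θ=150°: P = B + 2.82·ex + -1.39·ey = (-0.7417,3.5726)
θ=175°: B = A + 4.00·(cos175°, sin175°) = (-3.9848, 0.3486)
θ=175°: |BD| = 9.9909
θ=175°: circle(B,3.00) ∩ circle(D,9.00): a=1.3921, h=2.6574
θ=175°:   candidates: C₊=(-2.5008,2.9559) cross=26.550; C₋=(-2.6862,-2.3558) cross=-26.550
θ=175°:   branch + wants cross > 0 → take C=(-2.5008,2.9559) (cross=26.550)
θ=175°: ex = (C−B)/|BC| = (0.4947,0.8691); ey = (-0.8691,0.4947)
θ=175°: P = B + 2.82·ex + -1.39·ey = (-1.3818,2.1118)
θ=194°: B = A + 4.00·(cos194°, sin194°) = (-3.8812, -0.9677)
θ=194°: |BD| = 9.9285
θ=194°: circle(B,3.00) ∩ circle(D,9.00): a=1.3383, h=2.6850
θ=194°:   candidates: C₊=(-2.8110,1.8349) cross=26.657; C₋=(-2.2876,-3.5094) cross=-26.657
θ=194°:   branch + wants cross > 0 → take C=(-2.8110,1.8349) (cross=26.657)
θ=194°: ex = (C−B)/|BC| = (0.3567,0.9342); ey = (-0.9342,0.3567)
θ=194°: P = B + 2.82·ex + -1.39·ey = (-1.5766,1.1709)
θ=261°: B = A + 4.00·(cos261°, sin261°) = (-0.6257, -3.9508)
θ=261°: |BD| = 7.7142
θ=261°: circle(B,3.00) ∩ circle(D,9.00): a=-0.8096, h=2.8887
θ=261°:   candidates: C₊=(-2.8005,-1.8843) cross=22.284; C₋=(0.1583,-6.8465) cross=-22.284
θ=261°:   branch + wants cross > 0 → take C=(-2.8005,-1.8843) (cross=22.284)
θ=261°: ex = (C−B)/|BC| = (-0.7249,0.6888); ey = (-0.6888,-0.7249)
θ=261°: P = B + 2.82·ex + -1.39·ey = (-1.7126,-1.0006)

θ=150°: -0.74 3.57
θ=175°: -1.38 2.11
θ=194°: -1.58 1.17
θ=261°: -1.71 -1.00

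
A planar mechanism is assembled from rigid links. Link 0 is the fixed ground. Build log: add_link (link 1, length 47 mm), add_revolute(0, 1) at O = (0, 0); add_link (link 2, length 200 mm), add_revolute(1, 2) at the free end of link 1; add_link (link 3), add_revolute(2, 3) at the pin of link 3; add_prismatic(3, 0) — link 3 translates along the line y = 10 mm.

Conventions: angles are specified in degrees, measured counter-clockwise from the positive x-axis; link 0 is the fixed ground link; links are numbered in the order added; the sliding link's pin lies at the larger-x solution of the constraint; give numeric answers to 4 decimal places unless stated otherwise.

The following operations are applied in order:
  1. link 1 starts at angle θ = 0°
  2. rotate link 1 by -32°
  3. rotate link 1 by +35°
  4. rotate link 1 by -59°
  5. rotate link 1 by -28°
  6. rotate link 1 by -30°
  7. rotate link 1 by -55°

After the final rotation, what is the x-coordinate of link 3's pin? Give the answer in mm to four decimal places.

geometry: r = 47 mm, L = 200 mm, e = 10 mm; θ starts at 0°
rotate link 1 by -32°: θ ← 0° -32° = -32°
rotate link 1 by +35°: θ ← -32° +35° = 3°
rotate link 1 by -59°: θ ← 3° -59° = -56°
rotate link 1 by -28°: θ ← -56° -28° = -84°
rotate link 1 by -30°: θ ← -84° -30° = -114°
rotate link 1 by -55°: θ ← -114° -55° = -169°
crank pin P = (r cos θ, r sin θ) = (-46.136478, -8.968023)
h = r sin θ − e = -8.968023 − 10 = -18.968023
x = r cos θ + √(L² − h²) = -46.136478 + 199.098504 = 152.962026

152.9620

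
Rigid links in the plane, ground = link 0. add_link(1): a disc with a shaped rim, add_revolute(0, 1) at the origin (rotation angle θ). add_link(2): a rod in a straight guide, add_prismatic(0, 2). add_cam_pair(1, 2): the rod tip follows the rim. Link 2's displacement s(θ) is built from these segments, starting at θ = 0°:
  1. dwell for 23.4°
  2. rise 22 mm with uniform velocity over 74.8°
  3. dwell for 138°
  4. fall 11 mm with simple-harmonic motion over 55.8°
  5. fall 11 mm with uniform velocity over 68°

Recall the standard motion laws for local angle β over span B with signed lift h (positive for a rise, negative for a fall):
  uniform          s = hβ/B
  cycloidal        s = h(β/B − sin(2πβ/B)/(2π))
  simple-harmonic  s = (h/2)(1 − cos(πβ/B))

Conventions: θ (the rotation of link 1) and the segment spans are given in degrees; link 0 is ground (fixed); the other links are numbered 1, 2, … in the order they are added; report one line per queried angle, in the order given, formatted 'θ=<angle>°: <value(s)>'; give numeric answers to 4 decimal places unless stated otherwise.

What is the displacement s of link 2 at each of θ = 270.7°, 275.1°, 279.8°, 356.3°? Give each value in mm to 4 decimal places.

segment 1 (0° to 23.4°, dwell): s unchanged at 0.0000
segment 2 (23.4° to 98.2°, uniform, h = 22) is passed completely: s = 0.0000 + (22) = 22.0000
segment 3 (98.2° to 236.2°, dwell): s unchanged at 22.0000
θ = 270.7° falls in segment 4 (236.2° to 292°, simple-harmonic, h = -11): β = 270.7 − 236.2 = 34.5°, B = 55.8°; Δs = -11/2·(1 − cos(π·0.6183)) = -7.4970; s = 22.0000 − 7.4970 = 14.5030
θ = 275.1° falls in segment 4 (236.2° to 292°, simple-harmonic, h = -11): β = 275.1 − 236.2 = 38.9°, B = 55.8°; Δs = -11/2·(1 − cos(π·0.6971)) = -8.6926; s = 22.0000 − 8.6926 = 13.3074
θ = 279.8° falls in segment 4 (236.2° to 292°, simple-harmonic, h = -11): β = 279.8 − 236.2 = 43.6°, B = 55.8°; Δs = -11/2·(1 − cos(π·0.7814)) = -9.7528; s = 22.0000 − 9.7528 = 12.2472
segment 4 (236.2° to 292°, simple-harmonic, h = -11) is passed completely: s = 22.0000 + (-11) = 11.0000
θ = 356.3° falls in segment 5 (292° to 360°, uniform, h = -11): β = 356.3 − 292 = 64.3°, B = 68°; Δs = -11·64.3/68 = -10.4015; s = 11.0000 − 10.4015 = 0.5985

θ=270.7°: 14.5030
θ=275.1°: 13.3074
θ=279.8°: 12.2472
θ=356.3°: 0.5985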